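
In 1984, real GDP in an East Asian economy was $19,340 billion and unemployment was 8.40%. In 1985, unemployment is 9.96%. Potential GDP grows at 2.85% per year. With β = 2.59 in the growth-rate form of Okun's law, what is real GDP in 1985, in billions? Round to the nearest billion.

Δu = 9.96 - 8.4 = 1.56 points.
Okun's law (growth form): g_Y = g_Y* - β × Δu = 2.85 - 2.59 × (1.56) = 2.85 - 4.0404 = -1.1904%.
Real GDP in the next year = 19340 × (1 - 1.1904/100) = 19340 × 0.988096 ≈ 19110 billion.

$19,110 billion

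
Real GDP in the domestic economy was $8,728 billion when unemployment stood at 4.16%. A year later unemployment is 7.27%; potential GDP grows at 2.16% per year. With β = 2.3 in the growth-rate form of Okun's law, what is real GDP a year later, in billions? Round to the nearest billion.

Δu = 7.27 - 4.16 = 3.11 points.
Okun's law (growth form): g_Y = g_Y* - β × Δu = 2.16 - 2.3 × (3.11) = 2.16 - 7.153 = -4.993%.
Real GDP in the next year = 8728 × (1 - 4.993/100) = 8728 × 0.95007 ≈ 8292 billion.

$8,292 billion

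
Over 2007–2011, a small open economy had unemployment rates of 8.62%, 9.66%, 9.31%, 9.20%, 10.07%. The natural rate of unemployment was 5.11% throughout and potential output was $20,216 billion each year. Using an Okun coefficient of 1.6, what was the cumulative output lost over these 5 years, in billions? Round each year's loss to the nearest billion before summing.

$6,893 billion

Year 2007: gap = -1.6 × (8.62 - 5.11) = -5.616%, loss ≈ 20216 × 5.616/100 ≈ 1135.
Year 2008: gap = -1.6 × (9.66 - 5.11) = -7.28%, loss ≈ 20216 × 7.28/100 ≈ 1472.
Year 2009: gap = -1.6 × (9.31 - 5.11) = -6.72%, loss ≈ 20216 × 6.72/100 ≈ 1359.
Year 2010: gap = -1.6 × (9.2 - 5.11) = -6.544%, loss ≈ 20216 × 6.544/100 ≈ 1323.
Year 2011: gap = -1.6 × (10.07 - 5.11) = -7.936%, loss ≈ 20216 × 7.936/100 ≈ 1604.
Total lost output = 1135 + 1472 + 1359 + 1323 + 1604 = 6893 billion.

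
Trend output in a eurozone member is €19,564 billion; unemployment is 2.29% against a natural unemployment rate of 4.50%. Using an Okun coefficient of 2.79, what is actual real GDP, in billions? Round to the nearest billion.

Unemployment gap = 2.29 - 4.5 = -2.21 points, so the output gap is -2.79 × (-2.21) = 6.1659%.
Actual GDP = 19564 × (1 + 6.1659/100) = 19564 × 1.061659 ≈ 20770 billion.

€20,770 billion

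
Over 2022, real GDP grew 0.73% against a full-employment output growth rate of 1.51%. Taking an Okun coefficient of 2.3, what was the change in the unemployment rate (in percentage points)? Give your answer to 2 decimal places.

0.34 percentage points

Growth-rate Okun's law: g_Y = g_Y* - β × Δu, so Δu = (g_Y* - g_Y)/β.
Δu = (1.51 - 0.73)/2.3 = 0.78/2.3 = 0.34 percentage points.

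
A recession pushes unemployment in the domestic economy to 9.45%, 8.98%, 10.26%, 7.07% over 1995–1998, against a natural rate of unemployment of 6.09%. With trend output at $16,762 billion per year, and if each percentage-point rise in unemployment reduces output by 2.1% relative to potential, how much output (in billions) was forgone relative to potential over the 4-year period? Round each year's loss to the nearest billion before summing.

Year 1995: gap = -2.1 × (9.45 - 6.09) = -7.056%, loss ≈ 16762 × 7.056/100 ≈ 1183.
Year 1996: gap = -2.1 × (8.98 - 6.09) = -6.069%, loss ≈ 16762 × 6.069/100 ≈ 1017.
Year 1997: gap = -2.1 × (10.26 - 6.09) = -8.757%, loss ≈ 16762 × 8.757/100 ≈ 1468.
Year 1998: gap = -2.1 × (7.07 - 6.09) = -2.058%, loss ≈ 16762 × 2.058/100 ≈ 345.
Total lost output = 1183 + 1017 + 1468 + 345 = 4013 billion.

$4,013 billion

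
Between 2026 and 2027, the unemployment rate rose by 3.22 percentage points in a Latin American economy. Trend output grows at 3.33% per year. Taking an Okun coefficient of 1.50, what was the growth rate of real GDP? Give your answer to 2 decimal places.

Growth-rate Okun's law: g_Y = g_Y* - β × Δu.
g_Y = 3.33 - 1.50 × (3.22) = 3.33 - 4.83 = -1.5%, i.e. -1.50% to 2 d.p.

-1.50%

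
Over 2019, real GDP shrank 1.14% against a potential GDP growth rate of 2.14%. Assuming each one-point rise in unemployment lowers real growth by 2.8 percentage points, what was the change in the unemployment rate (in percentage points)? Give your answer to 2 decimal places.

Growth-rate Okun's law: g_Y = g_Y* - β × Δu, so Δu = (g_Y* - g_Y)/β.
Δu = (2.14 + 1.14)/2.8 = 3.28/2.8 = 1.17 percentage points.

1.17 percentage points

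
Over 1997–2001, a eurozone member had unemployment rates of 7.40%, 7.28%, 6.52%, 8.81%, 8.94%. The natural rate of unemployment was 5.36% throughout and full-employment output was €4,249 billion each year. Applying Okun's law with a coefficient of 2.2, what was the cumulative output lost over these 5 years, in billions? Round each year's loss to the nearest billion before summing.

€1,135 billion

Year 1997: gap = -2.2 × (7.4 - 5.36) = -4.488%, loss ≈ 4249 × 4.488/100 ≈ 191.
Year 1998: gap = -2.2 × (7.28 - 5.36) = -4.224%, loss ≈ 4249 × 4.224/100 ≈ 179.
Year 1999: gap = -2.2 × (6.52 - 5.36) = -2.552%, loss ≈ 4249 × 2.552/100 ≈ 108.
Year 2000: gap = -2.2 × (8.81 - 5.36) = -7.59%, loss ≈ 4249 × 7.59/100 ≈ 322.
Year 2001: gap = -2.2 × (8.94 - 5.36) = -7.876%, loss ≈ 4249 × 7.876/100 ≈ 335.
Total lost output = 191 + 179 + 108 + 322 + 335 = 1135 billion.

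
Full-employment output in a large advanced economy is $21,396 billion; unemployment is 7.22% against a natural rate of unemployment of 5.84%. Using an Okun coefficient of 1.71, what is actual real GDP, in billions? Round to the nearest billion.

$20,891 billion

Unemployment gap = 7.22 - 5.84 = 1.38 points, so the output gap is -1.71 × 1.38 = -2.3598%.
Actual GDP = 21396 × (1 - 2.3598/100) = 21396 × 0.976402 ≈ 20891 billion.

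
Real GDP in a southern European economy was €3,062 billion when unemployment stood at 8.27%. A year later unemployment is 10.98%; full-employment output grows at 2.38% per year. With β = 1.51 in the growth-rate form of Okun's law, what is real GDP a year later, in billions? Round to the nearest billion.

€3,010 billion

Δu = 10.98 - 8.27 = 2.71 points.
Okun's law (growth form): g_Y = g_Y* - β × Δu = 2.38 - 1.51 × (2.71) = 2.38 - 4.0921 = -1.7121%.
Real GDP in the next year = 3062 × (1 - 1.7121/100) = 3062 × 0.982879 ≈ 3010 billion.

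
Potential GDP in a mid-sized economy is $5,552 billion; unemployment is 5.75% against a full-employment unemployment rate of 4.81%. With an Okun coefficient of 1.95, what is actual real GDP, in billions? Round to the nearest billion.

$5,450 billion

Unemployment gap = 5.75 - 4.81 = 0.94 points, so the output gap is -1.95 × 0.94 = -1.833%.
Actual GDP = 5552 × (1 - 1.833/100) = 5552 × 0.98167 ≈ 5450 billion.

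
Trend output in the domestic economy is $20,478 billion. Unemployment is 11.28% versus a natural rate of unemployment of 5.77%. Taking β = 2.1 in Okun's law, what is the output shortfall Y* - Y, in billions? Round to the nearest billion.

Output gap = -2.1 × (11.28 - 5.77) = -2.1 × 5.51 = -11.571%.
Actual GDP ≈ 20478 × 0.88429 ≈ 18108 billion, so the shortfall is 20478 - 18108 = 2370 billion.

$2,370 billion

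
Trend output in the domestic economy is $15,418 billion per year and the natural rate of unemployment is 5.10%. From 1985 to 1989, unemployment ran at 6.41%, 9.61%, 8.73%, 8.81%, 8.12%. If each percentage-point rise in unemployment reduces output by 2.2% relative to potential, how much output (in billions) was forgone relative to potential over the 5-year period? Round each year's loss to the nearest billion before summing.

$5,487 billion

Year 1985: gap = -2.2 × (6.41 - 5.1) = -2.882%, loss ≈ 15418 × 2.882/100 ≈ 444.
Year 1986: gap = -2.2 × (9.61 - 5.1) = -9.922%, loss ≈ 15418 × 9.922/100 ≈ 1530.
Year 1987: gap = -2.2 × (8.73 - 5.1) = -7.986%, loss ≈ 15418 × 7.986/100 ≈ 1231.
Year 1988: gap = -2.2 × (8.81 - 5.1) = -8.162%, loss ≈ 15418 × 8.162/100 ≈ 1258.
Year 1989: gap = -2.2 × (8.12 - 5.1) = -6.644%, loss ≈ 15418 × 6.644/100 ≈ 1024.
Total lost output = 444 + 1530 + 1231 + 1258 + 1024 = 5487 billion.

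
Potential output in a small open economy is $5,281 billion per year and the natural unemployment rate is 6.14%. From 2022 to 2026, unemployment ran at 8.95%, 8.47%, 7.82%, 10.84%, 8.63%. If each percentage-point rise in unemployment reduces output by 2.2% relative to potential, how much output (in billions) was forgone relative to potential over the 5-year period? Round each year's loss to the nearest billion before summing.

$1,627 billion

Year 2022: gap = -2.2 × (8.95 - 6.14) = -6.182%, loss ≈ 5281 × 6.182/100 ≈ 326.
Year 2023: gap = -2.2 × (8.47 - 6.14) = -5.126%, loss ≈ 5281 × 5.126/100 ≈ 271.
Year 2024: gap = -2.2 × (7.82 - 6.14) = -3.696%, loss ≈ 5281 × 3.696/100 ≈ 195.
Year 2025: gap = -2.2 × (10.84 - 6.14) = -10.34%, loss ≈ 5281 × 10.34/100 ≈ 546.
Year 2026: gap = -2.2 × (8.63 - 6.14) = -5.478%, loss ≈ 5281 × 5.478/100 ≈ 289.
Total lost output = 326 + 271 + 195 + 546 + 289 = 1627 billion.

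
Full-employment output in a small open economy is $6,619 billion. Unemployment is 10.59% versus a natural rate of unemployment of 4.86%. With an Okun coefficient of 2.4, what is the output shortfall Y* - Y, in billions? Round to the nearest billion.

$910 billion

Output gap = -2.4 × (10.59 - 4.86) = -2.4 × 5.73 = -13.752%.
Actual GDP ≈ 6619 × 0.86248 ≈ 5709 billion, so the shortfall is 6619 - 5709 = 910 billion.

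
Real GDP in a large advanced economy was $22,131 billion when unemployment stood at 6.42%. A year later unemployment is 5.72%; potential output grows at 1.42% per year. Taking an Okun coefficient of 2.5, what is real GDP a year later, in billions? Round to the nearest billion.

$22,833 billion

Δu = 5.72 - 6.42 = -0.7 points.
Okun's law (growth form): g_Y = g_Y* - β × Δu = 1.42 - 2.5 × (-0.70) = 1.42 + 1.75 = 3.17%.
Real GDP in the next year = 22131 × (1 + 3.17/100) = 22131 × 1.0317 ≈ 22833 billion.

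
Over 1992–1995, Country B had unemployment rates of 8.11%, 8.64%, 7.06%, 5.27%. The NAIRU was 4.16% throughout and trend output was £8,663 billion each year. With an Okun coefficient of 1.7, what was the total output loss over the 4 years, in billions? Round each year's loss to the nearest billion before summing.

£1,832 billion

Year 1992: gap = -1.7 × (8.11 - 4.16) = -6.715%, loss ≈ 8663 × 6.715/100 ≈ 582.
Year 1993: gap = -1.7 × (8.64 - 4.16) = -7.616%, loss ≈ 8663 × 7.616/100 ≈ 660.
Year 1994: gap = -1.7 × (7.06 - 4.16) = -4.93%, loss ≈ 8663 × 4.93/100 ≈ 427.
Year 1995: gap = -1.7 × (5.27 - 4.16) = -1.887%, loss ≈ 8663 × 1.887/100 ≈ 163.
Total lost output = 582 + 660 + 427 + 163 = 1832 billion.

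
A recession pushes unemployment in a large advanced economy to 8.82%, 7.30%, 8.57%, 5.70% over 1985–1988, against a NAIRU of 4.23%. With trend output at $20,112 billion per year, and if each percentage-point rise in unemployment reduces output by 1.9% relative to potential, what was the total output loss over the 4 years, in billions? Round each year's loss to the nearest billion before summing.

Year 1985: gap = -1.9 × (8.82 - 4.23) = -8.721%, loss ≈ 20112 × 8.721/100 ≈ 1754.
Year 1986: gap = -1.9 × (7.3 - 4.23) = -5.833%, loss ≈ 20112 × 5.833/100 ≈ 1173.
Year 1987: gap = -1.9 × (8.57 - 4.23) = -8.246%, loss ≈ 20112 × 8.246/100 ≈ 1658.
Year 1988: gap = -1.9 × (5.7 - 4.23) = -2.793%, loss ≈ 20112 × 2.793/100 ≈ 562.
Total lost output = 1754 + 1173 + 1658 + 562 = 5147 billion.

$5,147 billion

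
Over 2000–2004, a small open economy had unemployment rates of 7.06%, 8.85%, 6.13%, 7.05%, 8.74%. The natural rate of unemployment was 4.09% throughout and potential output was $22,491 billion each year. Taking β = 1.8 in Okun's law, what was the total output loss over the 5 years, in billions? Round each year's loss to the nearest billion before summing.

Year 2000: gap = -1.8 × (7.06 - 4.09) = -5.346%, loss ≈ 22491 × 5.346/100 ≈ 1202.
Year 2001: gap = -1.8 × (8.85 - 4.09) = -8.568%, loss ≈ 22491 × 8.568/100 ≈ 1927.
Year 2002: gap = -1.8 × (6.13 - 4.09) = -3.672%, loss ≈ 22491 × 3.672/100 ≈ 826.
Year 2003: gap = -1.8 × (7.05 - 4.09) = -5.328%, loss ≈ 22491 × 5.328/100 ≈ 1198.
Year 2004: gap = -1.8 × (8.74 - 4.09) = -8.37%, loss ≈ 22491 × 8.37/100 ≈ 1882.
Total lost output = 1202 + 1927 + 826 + 1198 + 1882 = 7035 billion.

$7,035 billion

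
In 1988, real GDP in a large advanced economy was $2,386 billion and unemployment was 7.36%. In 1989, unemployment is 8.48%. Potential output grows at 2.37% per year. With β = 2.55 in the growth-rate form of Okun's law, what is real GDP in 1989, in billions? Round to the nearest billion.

Δu = 8.48 - 7.36 = 1.12 points.
Okun's law (growth form): g_Y = g_Y* - β × Δu = 2.37 - 2.55 × (1.12) = 2.37 - 2.856 = -0.486%.
Real GDP in the next year = 2386 × (1 - 0.486/100) = 2386 × 0.99514 ≈ 2374 billion.

$2,374 billion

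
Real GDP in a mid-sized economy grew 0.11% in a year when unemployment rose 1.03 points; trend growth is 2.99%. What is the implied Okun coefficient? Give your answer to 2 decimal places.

Growth form: g_Y = g_Y* - β × Δu, so β = (g_Y* - g_Y)/Δu.
β = (2.99 - 0.11)/1.03 = 2.88/1.03 = 2.80.

β ≈ 2.80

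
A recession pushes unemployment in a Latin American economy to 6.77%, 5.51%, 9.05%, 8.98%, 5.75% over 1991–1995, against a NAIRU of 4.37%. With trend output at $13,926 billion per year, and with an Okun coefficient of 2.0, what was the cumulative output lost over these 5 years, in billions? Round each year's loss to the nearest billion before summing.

Year 1991: gap = -2.0 × (6.77 - 4.37) = -4.8%, loss ≈ 13926 × 4.8/100 ≈ 668.
Year 1992: gap = -2.0 × (5.51 - 4.37) = -2.28%, loss ≈ 13926 × 2.28/100 ≈ 318.
Year 1993: gap = -2.0 × (9.05 - 4.37) = -9.36%, loss ≈ 13926 × 9.36/100 ≈ 1303.
Year 1994: gap = -2.0 × (8.98 - 4.37) = -9.22%, loss ≈ 13926 × 9.22/100 ≈ 1284.
Year 1995: gap = -2.0 × (5.75 - 4.37) = -2.76%, loss ≈ 13926 × 2.76/100 ≈ 384.
Total lost output = 668 + 318 + 1303 + 1284 + 384 = 3957 billion.

$3,957 billion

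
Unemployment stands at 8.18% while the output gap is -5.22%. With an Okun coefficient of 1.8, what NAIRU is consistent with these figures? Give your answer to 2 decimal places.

5.28%

From Okun's law, u - u* = -(output gap)/β = -(-5.22)/1.8 = 2.9 points.
So u* = 8.18 - 2.9 = 5.28%.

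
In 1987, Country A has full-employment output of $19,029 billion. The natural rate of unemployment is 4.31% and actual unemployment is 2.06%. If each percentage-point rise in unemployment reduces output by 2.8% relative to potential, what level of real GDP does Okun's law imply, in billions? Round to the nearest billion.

Unemployment gap = 2.06 - 4.31 = -2.25 points, so the output gap is -2.8 × (-2.25) = 6.3%.
Actual GDP = 19029 × (1 + 6.3/100) = 19029 × 1.063 ≈ 20228 billion.

$20,228 billion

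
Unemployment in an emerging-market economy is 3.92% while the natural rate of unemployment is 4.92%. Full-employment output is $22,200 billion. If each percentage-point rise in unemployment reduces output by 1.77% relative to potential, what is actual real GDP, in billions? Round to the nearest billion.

Unemployment gap = 3.92 - 4.92 = -1 point, so the output gap is -1.77 × (-1) = 1.77%.
Actual GDP = 22200 × (1 + 1.77/100) = 22200 × 1.0177 ≈ 22593 billion.

$22,593 billion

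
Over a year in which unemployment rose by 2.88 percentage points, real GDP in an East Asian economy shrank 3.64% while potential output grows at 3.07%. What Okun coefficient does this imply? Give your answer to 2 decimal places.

Growth form: g_Y = g_Y* - β × Δu, so β = (g_Y* - g_Y)/Δu.
β = (3.07 + 3.64)/2.88 = 6.71/2.88 = 2.33.

β ≈ 2.33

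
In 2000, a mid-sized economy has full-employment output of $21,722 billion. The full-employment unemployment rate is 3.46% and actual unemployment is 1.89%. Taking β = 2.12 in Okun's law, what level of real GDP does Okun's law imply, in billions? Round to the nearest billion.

Unemployment gap = 1.89 - 3.46 = -1.57 points, so the output gap is -2.12 × (-1.57) = 3.3284%.
Actual GDP = 21722 × (1 + 3.3284/100) = 21722 × 1.033284 ≈ 22445 billion.

$22,445 billion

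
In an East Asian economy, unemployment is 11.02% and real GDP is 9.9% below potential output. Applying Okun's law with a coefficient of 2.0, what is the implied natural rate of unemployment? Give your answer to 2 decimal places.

From Okun's law, u - u* = -(output gap)/β = -(-9.9)/2.0 = 4.95 points.
So u* = 11.02 - 4.95 = 6.07%.

6.07%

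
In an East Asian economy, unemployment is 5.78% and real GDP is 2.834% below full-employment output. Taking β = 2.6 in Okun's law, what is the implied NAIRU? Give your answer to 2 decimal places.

4.69%

From Okun's law, u - u* = -(output gap)/β = -(-2.834)/2.6 = 1.09 points.
So u* = 5.78 - 1.09 = 4.69%.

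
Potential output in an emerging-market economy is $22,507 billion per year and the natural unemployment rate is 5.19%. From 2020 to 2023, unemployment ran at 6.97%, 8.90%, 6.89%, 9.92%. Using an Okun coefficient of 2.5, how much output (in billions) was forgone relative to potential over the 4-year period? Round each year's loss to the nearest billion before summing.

$6,708 billion

Year 2020: gap = -2.5 × (6.97 - 5.19) = -4.45%, loss ≈ 22507 × 4.45/100 ≈ 1002.
Year 2021: gap = -2.5 × (8.9 - 5.19) = -9.275%, loss ≈ 22507 × 9.275/100 ≈ 2088.
Year 2022: gap = -2.5 × (6.89 - 5.19) = -4.25%, loss ≈ 22507 × 4.25/100 ≈ 957.
Year 2023: gap = -2.5 × (9.92 - 5.19) = -11.825%, loss ≈ 22507 × 11.825/100 ≈ 2661.
Total lost output = 1002 + 2088 + 957 + 2661 = 6708 billion.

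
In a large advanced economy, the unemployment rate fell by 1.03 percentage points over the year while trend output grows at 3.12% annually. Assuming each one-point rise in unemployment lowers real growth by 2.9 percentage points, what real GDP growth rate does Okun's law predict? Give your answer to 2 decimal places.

6.11%

Growth-rate Okun's law: g_Y = g_Y* - β × Δu.
g_Y = 3.12 - 2.9 × (-1.03) = 3.12 + 2.987 = 6.107%, i.e. 6.11% to 2 d.p.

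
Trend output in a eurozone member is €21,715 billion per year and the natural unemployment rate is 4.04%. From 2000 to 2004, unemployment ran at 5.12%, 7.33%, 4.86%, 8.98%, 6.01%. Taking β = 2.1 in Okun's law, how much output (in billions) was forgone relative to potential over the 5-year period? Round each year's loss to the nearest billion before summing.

Year 2000: gap = -2.1 × (5.12 - 4.04) = -2.268%, loss ≈ 21715 × 2.268/100 ≈ 492.
Year 2001: gap = -2.1 × (7.33 - 4.04) = -6.909%, loss ≈ 21715 × 6.909/100 ≈ 1500.
Year 2002: gap = -2.1 × (4.86 - 4.04) = -1.722%, loss ≈ 21715 × 1.722/100 ≈ 374.
Year 2003: gap = -2.1 × (8.98 - 4.04) = -10.374%, loss ≈ 21715 × 10.374/100 ≈ 2253.
Year 2004: gap = -2.1 × (6.01 - 4.04) = -4.137%, loss ≈ 21715 × 4.137/100 ≈ 898.
Total lost output = 492 + 1500 + 374 + 2253 + 898 = 5517 billion.

€5,517 billion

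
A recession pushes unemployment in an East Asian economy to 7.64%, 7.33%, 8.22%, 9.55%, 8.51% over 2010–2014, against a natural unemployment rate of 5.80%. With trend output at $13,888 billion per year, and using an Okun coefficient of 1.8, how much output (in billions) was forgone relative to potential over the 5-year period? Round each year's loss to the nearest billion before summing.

Year 2010: gap = -1.8 × (7.64 - 5.8) = -3.312%, loss ≈ 13888 × 3.312/100 ≈ 460.
Year 2011: gap = -1.8 × (7.33 - 5.8) = -2.754%, loss ≈ 13888 × 2.754/100 ≈ 382.
Year 2012: gap = -1.8 × (8.22 - 5.8) = -4.356%, loss ≈ 13888 × 4.356/100 ≈ 605.
Year 2013: gap = -1.8 × (9.55 - 5.8) = -6.75%, loss ≈ 13888 × 6.75/100 ≈ 937.
Year 2014: gap = -1.8 × (8.51 - 5.8) = -4.878%, loss ≈ 13888 × 4.878/100 ≈ 677.
Total lost output = 460 + 382 + 605 + 937 + 677 = 3061 billion.

$3,061 billion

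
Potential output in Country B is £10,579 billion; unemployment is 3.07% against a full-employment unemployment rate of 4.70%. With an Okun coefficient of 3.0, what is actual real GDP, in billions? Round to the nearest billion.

£11,096 billion

Unemployment gap = 3.07 - 4.7 = -1.63 points, so the output gap is -3 × (-1.63) = 4.89%.
Actual GDP = 10579 × (1 + 4.89/100) = 10579 × 1.0489 ≈ 11096 billion.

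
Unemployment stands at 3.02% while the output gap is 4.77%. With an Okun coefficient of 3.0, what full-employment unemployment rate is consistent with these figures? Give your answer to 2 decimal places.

4.61%

From Okun's law, u - u* = -(output gap)/β = -(4.77)/3.0 = -1.59 points.
So u* = 3.02 + 1.59 = 4.61%.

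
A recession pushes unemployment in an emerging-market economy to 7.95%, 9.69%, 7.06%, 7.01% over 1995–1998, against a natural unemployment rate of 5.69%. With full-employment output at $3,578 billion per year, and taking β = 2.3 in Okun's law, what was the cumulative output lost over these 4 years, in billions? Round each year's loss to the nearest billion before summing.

$737 billion

Year 1995: gap = -2.3 × (7.95 - 5.69) = -5.198%, loss ≈ 3578 × 5.198/100 ≈ 186.
Year 1996: gap = -2.3 × (9.69 - 5.69) = -9.2%, loss ≈ 3578 × 9.2/100 ≈ 329.
Year 1997: gap = -2.3 × (7.06 - 5.69) = -3.151%, loss ≈ 3578 × 3.151/100 ≈ 113.
Year 1998: gap = -2.3 × (7.01 - 5.69) = -3.036%, loss ≈ 3578 × 3.036/100 ≈ 109.
Total lost output = 186 + 329 + 113 + 109 = 737 billion.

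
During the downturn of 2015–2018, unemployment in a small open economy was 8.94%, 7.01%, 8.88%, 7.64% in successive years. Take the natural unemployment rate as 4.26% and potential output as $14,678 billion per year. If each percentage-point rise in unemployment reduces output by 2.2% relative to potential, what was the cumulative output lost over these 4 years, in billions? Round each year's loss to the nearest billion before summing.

Year 2015: gap = -2.2 × (8.94 - 4.26) = -10.296%, loss ≈ 14678 × 10.296/100 ≈ 1511.
Year 2016: gap = -2.2 × (7.01 - 4.26) = -6.05%, loss ≈ 14678 × 6.05/100 ≈ 888.
Year 2017: gap = -2.2 × (8.88 - 4.26) = -10.164%, loss ≈ 14678 × 10.164/100 ≈ 1492.
Year 2018: gap = -2.2 × (7.64 - 4.26) = -7.436%, loss ≈ 14678 × 7.436/100 ≈ 1091.
Total lost output = 1511 + 888 + 1492 + 1091 = 4982 billion.

$4,982 billion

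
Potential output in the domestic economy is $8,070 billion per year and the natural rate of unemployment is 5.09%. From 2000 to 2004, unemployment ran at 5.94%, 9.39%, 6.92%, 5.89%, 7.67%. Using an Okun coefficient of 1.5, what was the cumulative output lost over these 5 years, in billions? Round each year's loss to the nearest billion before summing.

$1,255 billion

Year 2000: gap = -1.5 × (5.94 - 5.09) = -1.275%, loss ≈ 8070 × 1.275/100 ≈ 103.
Year 2001: gap = -1.5 × (9.39 - 5.09) = -6.45%, loss ≈ 8070 × 6.45/100 ≈ 521.
Year 2002: gap = -1.5 × (6.92 - 5.09) = -2.745%, loss ≈ 8070 × 2.745/100 ≈ 222.
Year 2003: gap = -1.5 × (5.89 - 5.09) = -1.2%, loss ≈ 8070 × 1.2/100 ≈ 97.
Year 2004: gap = -1.5 × (7.67 - 5.09) = -3.87%, loss ≈ 8070 × 3.87/100 ≈ 312.
Total lost output = 103 + 521 + 222 + 97 + 312 = 1255 billion.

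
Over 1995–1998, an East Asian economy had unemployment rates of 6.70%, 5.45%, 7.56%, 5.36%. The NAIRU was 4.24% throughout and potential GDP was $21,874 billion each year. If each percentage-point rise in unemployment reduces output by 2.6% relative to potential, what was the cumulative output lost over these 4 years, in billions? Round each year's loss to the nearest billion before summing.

Year 1995: gap = -2.6 × (6.7 - 4.24) = -6.396%, loss ≈ 21874 × 6.396/100 ≈ 1399.
Year 1996: gap = -2.6 × (5.45 - 4.24) = -3.146%, loss ≈ 21874 × 3.146/100 ≈ 688.
Year 1997: gap = -2.6 × (7.56 - 4.24) = -8.632%, loss ≈ 21874 × 8.632/100 ≈ 1888.
Year 1998: gap = -2.6 × (5.36 - 4.24) = -2.912%, loss ≈ 21874 × 2.912/100 ≈ 637.
Total lost output = 1399 + 688 + 1888 + 637 = 4612 billion.

$4,612 billion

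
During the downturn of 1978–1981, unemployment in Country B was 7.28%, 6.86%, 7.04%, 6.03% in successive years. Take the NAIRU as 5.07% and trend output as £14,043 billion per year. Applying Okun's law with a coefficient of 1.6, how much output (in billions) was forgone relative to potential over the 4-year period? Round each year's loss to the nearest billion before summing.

£1,558 billion

Year 1978: gap = -1.6 × (7.28 - 5.07) = -3.536%, loss ≈ 14043 × 3.536/100 ≈ 497.
Year 1979: gap = -1.6 × (6.86 - 5.07) = -2.864%, loss ≈ 14043 × 2.864/100 ≈ 402.
Year 1980: gap = -1.6 × (7.04 - 5.07) = -3.152%, loss ≈ 14043 × 3.152/100 ≈ 443.
Year 1981: gap = -1.6 × (6.03 - 5.07) = -1.536%, loss ≈ 14043 × 1.536/100 ≈ 216.
Total lost output = 497 + 402 + 443 + 216 = 1558 billion.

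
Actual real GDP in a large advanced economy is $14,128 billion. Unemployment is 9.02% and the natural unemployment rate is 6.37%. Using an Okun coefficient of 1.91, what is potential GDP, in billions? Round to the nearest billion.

Unemployment gap = 9.02 - 6.37 = 2.65 points, so output gap = -1.91 × 2.65 = -5.0615%.
Since Y = Y* × (1 + gap/100), Y* = 14128/0.949385 ≈ 14881 billion.

$14,881 billion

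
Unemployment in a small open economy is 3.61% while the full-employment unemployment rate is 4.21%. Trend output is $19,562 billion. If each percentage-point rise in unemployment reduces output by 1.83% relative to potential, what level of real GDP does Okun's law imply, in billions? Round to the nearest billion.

$19,777 billion

Unemployment gap = 3.61 - 4.21 = -0.6 points, so the output gap is -1.83 × (-0.6) = 1.098%.
Actual GDP = 19562 × (1 + 1.098/100) = 19562 × 1.01098 ≈ 19777 billion.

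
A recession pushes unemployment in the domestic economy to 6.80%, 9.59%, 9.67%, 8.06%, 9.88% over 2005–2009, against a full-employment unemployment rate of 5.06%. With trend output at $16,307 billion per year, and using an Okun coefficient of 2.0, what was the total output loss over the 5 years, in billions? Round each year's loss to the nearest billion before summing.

$6,098 billion

Year 2005: gap = -2.0 × (6.8 - 5.06) = -3.48%, loss ≈ 16307 × 3.48/100 ≈ 567.
Year 2006: gap = -2.0 × (9.59 - 5.06) = -9.06%, loss ≈ 16307 × 9.06/100 ≈ 1477.
Year 2007: gap = -2.0 × (9.67 - 5.06) = -9.22%, loss ≈ 16307 × 9.22/100 ≈ 1504.
Year 2008: gap = -2.0 × (8.06 - 5.06) = -6%, loss ≈ 16307 × 6/100 ≈ 978.
Year 2009: gap = -2.0 × (9.88 - 5.06) = -9.64%, loss ≈ 16307 × 9.64/100 ≈ 1572.
Total lost output = 567 + 1477 + 1504 + 978 + 1572 = 6098 billion.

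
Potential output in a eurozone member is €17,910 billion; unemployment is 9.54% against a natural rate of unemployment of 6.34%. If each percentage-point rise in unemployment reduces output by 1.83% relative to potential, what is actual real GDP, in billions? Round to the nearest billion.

Unemployment gap = 9.54 - 6.34 = 3.2 points, so the output gap is -1.83 × 3.2 = -5.856%.
Actual GDP = 17910 × (1 - 5.856/100) = 17910 × 0.94144 ≈ 16861 billion.

€16,861 billion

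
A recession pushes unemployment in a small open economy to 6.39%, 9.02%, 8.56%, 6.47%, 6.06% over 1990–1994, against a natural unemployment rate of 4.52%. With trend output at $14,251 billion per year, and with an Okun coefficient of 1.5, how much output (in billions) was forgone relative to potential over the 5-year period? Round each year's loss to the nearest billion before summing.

Year 1990: gap = -1.5 × (6.39 - 4.52) = -2.805%, loss ≈ 14251 × 2.805/100 ≈ 400.
Year 1991: gap = -1.5 × (9.02 - 4.52) = -6.75%, loss ≈ 14251 × 6.75/100 ≈ 962.
Year 1992: gap = -1.5 × (8.56 - 4.52) = -6.06%, loss ≈ 14251 × 6.06/100 ≈ 864.
Year 1993: gap = -1.5 × (6.47 - 4.52) = -2.925%, loss ≈ 14251 × 2.925/100 ≈ 417.
Year 1994: gap = -1.5 × (6.06 - 4.52) = -2.31%, loss ≈ 14251 × 2.31/100 ≈ 329.
Total lost output = 400 + 962 + 864 + 417 + 329 = 2972 billion.

$2,972 billion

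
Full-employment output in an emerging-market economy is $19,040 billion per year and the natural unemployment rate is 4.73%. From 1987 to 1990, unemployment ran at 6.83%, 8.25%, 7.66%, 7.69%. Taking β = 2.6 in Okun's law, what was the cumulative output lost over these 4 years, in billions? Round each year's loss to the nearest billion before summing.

$5,698 billion

Year 1987: gap = -2.6 × (6.83 - 4.73) = -5.46%, loss ≈ 19040 × 5.46/100 ≈ 1040.
Year 1988: gap = -2.6 × (8.25 - 4.73) = -9.152%, loss ≈ 19040 × 9.152/100 ≈ 1743.
Year 1989: gap = -2.6 × (7.66 - 4.73) = -7.618%, loss ≈ 19040 × 7.618/100 ≈ 1450.
Year 1990: gap = -2.6 × (7.69 - 4.73) = -7.696%, loss ≈ 19040 × 7.696/100 ≈ 1465.
Total lost output = 1040 + 1743 + 1450 + 1465 = 5698 billion.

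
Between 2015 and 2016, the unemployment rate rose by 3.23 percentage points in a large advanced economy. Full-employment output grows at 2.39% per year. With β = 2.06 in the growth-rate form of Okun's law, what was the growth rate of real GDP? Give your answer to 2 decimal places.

Growth-rate Okun's law: g_Y = g_Y* - β × Δu.
g_Y = 2.39 - 2.06 × (3.23) = 2.39 - 6.6538 = -4.2638%, i.e. -4.26% to 2 d.p.

-4.26%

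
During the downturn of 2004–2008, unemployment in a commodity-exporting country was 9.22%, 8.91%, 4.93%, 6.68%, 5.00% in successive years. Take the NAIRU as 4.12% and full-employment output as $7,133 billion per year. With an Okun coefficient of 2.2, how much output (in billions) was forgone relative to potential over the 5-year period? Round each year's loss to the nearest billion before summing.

Year 2004: gap = -2.2 × (9.22 - 4.12) = -11.22%, loss ≈ 7133 × 11.22/100 ≈ 800.
Year 2005: gap = -2.2 × (8.91 - 4.12) = -10.538%, loss ≈ 7133 × 10.538/100 ≈ 752.
Year 2006: gap = -2.2 × (4.93 - 4.12) = -1.782%, loss ≈ 7133 × 1.782/100 ≈ 127.
Year 2007: gap = -2.2 × (6.68 - 4.12) = -5.632%, loss ≈ 7133 × 5.632/100 ≈ 402.
Year 2008: gap = -2.2 × (5 - 4.12) = -1.936%, loss ≈ 7133 × 1.936/100 ≈ 138.
Total lost output = 800 + 752 + 127 + 402 + 138 = 2219 billion.

$2,219 billion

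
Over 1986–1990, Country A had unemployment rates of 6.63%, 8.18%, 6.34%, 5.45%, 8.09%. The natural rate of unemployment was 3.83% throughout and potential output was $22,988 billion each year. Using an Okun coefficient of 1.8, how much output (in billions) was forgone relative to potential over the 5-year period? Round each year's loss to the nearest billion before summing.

Year 1986: gap = -1.8 × (6.63 - 3.83) = -5.04%, loss ≈ 22988 × 5.04/100 ≈ 1159.
Year 1987: gap = -1.8 × (8.18 - 3.83) = -7.83%, loss ≈ 22988 × 7.83/100 ≈ 1800.
Year 1988: gap = -1.8 × (6.34 - 3.83) = -4.518%, loss ≈ 22988 × 4.518/100 ≈ 1039.
Year 1989: gap = -1.8 × (5.45 - 3.83) = -2.916%, loss ≈ 22988 × 2.916/100 ≈ 670.
Year 1990: gap = -1.8 × (8.09 - 3.83) = -7.668%, loss ≈ 22988 × 7.668/100 ≈ 1763.
Total lost output = 1159 + 1800 + 1039 + 670 + 1763 = 6431 billion.

$6,431 billion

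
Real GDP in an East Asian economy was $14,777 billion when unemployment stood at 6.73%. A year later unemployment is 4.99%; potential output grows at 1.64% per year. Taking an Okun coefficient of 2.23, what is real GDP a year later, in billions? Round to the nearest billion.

Δu = 4.99 - 6.73 = -1.74 points.
Okun's law (growth form): g_Y = g_Y* - β × Δu = 1.64 - 2.23 × (-1.74) = 1.64 + 3.8802 = 5.5202%.
Real GDP in the next year = 14777 × (1 + 5.5202/100) = 14777 × 1.055202 ≈ 15593 billion.

$15,593 billion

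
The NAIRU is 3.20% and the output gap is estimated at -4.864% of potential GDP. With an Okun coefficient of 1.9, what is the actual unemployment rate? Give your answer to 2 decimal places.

5.76%

From Okun's law, u - u* = -(output gap)/β = -(-4.864)/1.9 = 2.56 points.
So u = 3.2 + 2.56 = 5.76%.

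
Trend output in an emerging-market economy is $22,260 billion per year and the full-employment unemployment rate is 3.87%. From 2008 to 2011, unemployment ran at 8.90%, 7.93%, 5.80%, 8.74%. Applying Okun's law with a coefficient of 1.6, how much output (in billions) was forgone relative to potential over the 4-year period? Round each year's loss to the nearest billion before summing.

$5,658 billion

Year 2008: gap = -1.6 × (8.9 - 3.87) = -8.048%, loss ≈ 22260 × 8.048/100 ≈ 1791.
Year 2009: gap = -1.6 × (7.93 - 3.87) = -6.496%, loss ≈ 22260 × 6.496/100 ≈ 1446.
Year 2010: gap = -1.6 × (5.8 - 3.87) = -3.088%, loss ≈ 22260 × 3.088/100 ≈ 687.
Year 2011: gap = -1.6 × (8.74 - 3.87) = -7.792%, loss ≈ 22260 × 7.792/100 ≈ 1734.
Total lost output = 1791 + 1446 + 687 + 1734 = 5658 billion.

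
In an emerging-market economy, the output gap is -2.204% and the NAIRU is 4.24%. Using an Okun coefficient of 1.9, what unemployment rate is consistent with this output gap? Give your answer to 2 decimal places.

5.40%

From Okun's law, u - u* = -(output gap)/β = -(-2.204)/1.9 = 1.16 points.
So u = 4.24 + 1.16 = 5.40%.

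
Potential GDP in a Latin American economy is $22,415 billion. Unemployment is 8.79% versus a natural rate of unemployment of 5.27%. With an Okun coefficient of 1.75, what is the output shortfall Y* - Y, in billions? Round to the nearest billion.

$1,381 billion

Output gap = -1.75 × (8.79 - 5.27) = -1.75 × 3.52 = -6.16%.
Actual GDP ≈ 22415 × 0.9384 ≈ 21034 billion, so the shortfall is 22415 - 21034 = 1381 billion.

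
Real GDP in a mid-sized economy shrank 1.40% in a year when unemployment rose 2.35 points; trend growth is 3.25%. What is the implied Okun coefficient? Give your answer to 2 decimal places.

Growth form: g_Y = g_Y* - β × Δu, so β = (g_Y* - g_Y)/Δu.
β = (3.25 + 1.4)/2.35 = 4.65/2.35 = 1.98.

β ≈ 1.98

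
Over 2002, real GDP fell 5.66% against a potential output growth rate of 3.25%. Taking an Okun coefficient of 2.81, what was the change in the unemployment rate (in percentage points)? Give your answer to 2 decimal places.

3.17 percentage points

Growth-rate Okun's law: g_Y = g_Y* - β × Δu, so Δu = (g_Y* - g_Y)/β.
Δu = (3.25 + 5.66)/2.81 = 8.91/2.81 = 3.17 percentage points.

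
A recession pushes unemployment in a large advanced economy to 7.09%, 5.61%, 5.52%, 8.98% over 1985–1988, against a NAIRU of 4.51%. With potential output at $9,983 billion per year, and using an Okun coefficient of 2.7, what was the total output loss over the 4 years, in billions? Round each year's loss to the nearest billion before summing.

Year 1985: gap = -2.7 × (7.09 - 4.51) = -6.966%, loss ≈ 9983 × 6.966/100 ≈ 695.
Year 1986: gap = -2.7 × (5.61 - 4.51) = -2.97%, loss ≈ 9983 × 2.97/100 ≈ 296.
Year 1987: gap = -2.7 × (5.52 - 4.51) = -2.727%, loss ≈ 9983 × 2.727/100 ≈ 272.
Year 1988: gap = -2.7 × (8.98 - 4.51) = -12.069%, loss ≈ 9983 × 12.069/100 ≈ 1205.
Total lost output = 695 + 296 + 272 + 1205 = 2468 billion.

$2,468 billion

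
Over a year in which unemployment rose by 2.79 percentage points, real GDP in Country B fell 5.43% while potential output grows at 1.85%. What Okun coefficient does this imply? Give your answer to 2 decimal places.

Growth form: g_Y = g_Y* - β × Δu, so β = (g_Y* - g_Y)/Δu.
β = (1.85 + 5.43)/2.79 = 7.28/2.79 = 2.61.

β ≈ 2.61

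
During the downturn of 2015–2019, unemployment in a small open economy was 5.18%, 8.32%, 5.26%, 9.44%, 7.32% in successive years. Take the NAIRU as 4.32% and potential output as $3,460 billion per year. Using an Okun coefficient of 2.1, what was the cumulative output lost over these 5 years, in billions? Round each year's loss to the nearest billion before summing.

$1,011 billion

Year 2015: gap = -2.1 × (5.18 - 4.32) = -1.806%, loss ≈ 3460 × 1.806/100 ≈ 62.
Year 2016: gap = -2.1 × (8.32 - 4.32) = -8.4%, loss ≈ 3460 × 8.4/100 ≈ 291.
Year 2017: gap = -2.1 × (5.26 - 4.32) = -1.974%, loss ≈ 3460 × 1.974/100 ≈ 68.
Year 2018: gap = -2.1 × (9.44 - 4.32) = -10.752%, loss ≈ 3460 × 10.752/100 ≈ 372.
Year 2019: gap = -2.1 × (7.32 - 4.32) = -6.3%, loss ≈ 3460 × 6.3/100 ≈ 218.
Total lost output = 62 + 291 + 68 + 372 + 218 = 1011 billion.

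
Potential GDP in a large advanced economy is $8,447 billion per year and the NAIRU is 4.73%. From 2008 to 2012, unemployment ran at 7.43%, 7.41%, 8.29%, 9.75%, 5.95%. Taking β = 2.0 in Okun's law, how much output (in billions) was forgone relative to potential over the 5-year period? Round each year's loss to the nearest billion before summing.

$2,564 billion

Year 2008: gap = -2.0 × (7.43 - 4.73) = -5.4%, loss ≈ 8447 × 5.4/100 ≈ 456.
Year 2009: gap = -2.0 × (7.41 - 4.73) = -5.36%, loss ≈ 8447 × 5.36/100 ≈ 453.
Year 2010: gap = -2.0 × (8.29 - 4.73) = -7.12%, loss ≈ 8447 × 7.12/100 ≈ 601.
Year 2011: gap = -2.0 × (9.75 - 4.73) = -10.04%, loss ≈ 8447 × 10.04/100 ≈ 848.
Year 2012: gap = -2.0 × (5.95 - 4.73) = -2.44%, loss ≈ 8447 × 2.44/100 ≈ 206.
Total lost output = 456 + 453 + 601 + 848 + 206 = 2564 billion.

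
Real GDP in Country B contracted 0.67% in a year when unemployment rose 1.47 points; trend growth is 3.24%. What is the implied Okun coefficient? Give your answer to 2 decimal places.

β ≈ 2.66

Growth form: g_Y = g_Y* - β × Δu, so β = (g_Y* - g_Y)/Δu.
β = (3.24 + 0.67)/1.47 = 3.91/1.47 = 2.66.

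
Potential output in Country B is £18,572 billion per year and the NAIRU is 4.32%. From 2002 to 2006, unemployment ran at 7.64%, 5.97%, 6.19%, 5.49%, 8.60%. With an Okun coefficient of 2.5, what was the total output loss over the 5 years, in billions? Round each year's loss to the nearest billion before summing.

£5,705 billion

Year 2002: gap = -2.5 × (7.64 - 4.32) = -8.3%, loss ≈ 18572 × 8.3/100 ≈ 1541.
Year 2003: gap = -2.5 × (5.97 - 4.32) = -4.125%, loss ≈ 18572 × 4.125/100 ≈ 766.
Year 2004: gap = -2.5 × (6.19 - 4.32) = -4.675%, loss ≈ 18572 × 4.675/100 ≈ 868.
Year 2005: gap = -2.5 × (5.49 - 4.32) = -2.925%, loss ≈ 18572 × 2.925/100 ≈ 543.
Year 2006: gap = -2.5 × (8.6 - 4.32) = -10.7%, loss ≈ 18572 × 10.7/100 ≈ 1987.
Total lost output = 1541 + 766 + 868 + 543 + 1987 = 5705 billion.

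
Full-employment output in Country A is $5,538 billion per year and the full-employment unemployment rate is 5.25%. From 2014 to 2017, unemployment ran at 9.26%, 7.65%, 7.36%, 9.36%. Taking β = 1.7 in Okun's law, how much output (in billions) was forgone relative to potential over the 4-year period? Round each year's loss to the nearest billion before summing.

$1,190 billion

Year 2014: gap = -1.7 × (9.26 - 5.25) = -6.817%, loss ≈ 5538 × 6.817/100 ≈ 378.
Year 2015: gap = -1.7 × (7.65 - 5.25) = -4.08%, loss ≈ 5538 × 4.08/100 ≈ 226.
Year 2016: gap = -1.7 × (7.36 - 5.25) = -3.587%, loss ≈ 5538 × 3.587/100 ≈ 199.
Year 2017: gap = -1.7 × (9.36 - 5.25) = -6.987%, loss ≈ 5538 × 6.987/100 ≈ 387.
Total lost output = 378 + 226 + 199 + 387 = 1190 billion.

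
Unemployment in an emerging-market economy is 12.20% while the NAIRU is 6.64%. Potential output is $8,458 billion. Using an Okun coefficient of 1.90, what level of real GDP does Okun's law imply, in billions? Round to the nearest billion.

Unemployment gap = 12.2 - 6.64 = 5.56 points, so the output gap is -1.9 × 5.56 = -10.564%.
Actual GDP = 8458 × (1 - 10.564/100) = 8458 × 0.89436 ≈ 7564 billion.

$7,564 billion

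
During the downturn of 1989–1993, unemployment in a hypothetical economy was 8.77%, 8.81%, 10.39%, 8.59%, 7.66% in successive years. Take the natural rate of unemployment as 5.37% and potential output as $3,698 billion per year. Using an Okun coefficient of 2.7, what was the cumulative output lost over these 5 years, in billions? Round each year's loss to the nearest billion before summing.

$1,734 billion

Year 1989: gap = -2.7 × (8.77 - 5.37) = -9.18%, loss ≈ 3698 × 9.18/100 ≈ 339.
Year 1990: gap = -2.7 × (8.81 - 5.37) = -9.288%, loss ≈ 3698 × 9.288/100 ≈ 343.
Year 1991: gap = -2.7 × (10.39 - 5.37) = -13.554%, loss ≈ 3698 × 13.554/100 ≈ 501.
Year 1992: gap = -2.7 × (8.59 - 5.37) = -8.694%, loss ≈ 3698 × 8.694/100 ≈ 322.
Year 1993: gap = -2.7 × (7.66 - 5.37) = -6.183%, loss ≈ 3698 × 6.183/100 ≈ 229.
Total lost output = 339 + 343 + 501 + 322 + 229 = 1734 billion.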